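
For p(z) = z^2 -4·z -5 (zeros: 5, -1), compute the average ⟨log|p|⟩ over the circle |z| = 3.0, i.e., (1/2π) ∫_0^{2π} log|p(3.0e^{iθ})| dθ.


Zeros: -1, 5; r = 3.0.
Inside |z| < r: -1. Outside (|z| ≥ r): 5.
p(0) = -5, so log|p(0)| = log(5) = 1.6094.
Apply Jensen: I(r) = log|p(0)| + Σ_k log(r/|z_k|), summed over zeros inside |z| < r.
  log(r/|z_k|) for z_k = -1: log(3.0/1) = 1.0986
  Outside zeros (5) contribute nothing to the Jensen sum.
Sum over inside zeros: 1.0986.
I(r) = log|p(0)| + (inside sum) = 1.6094 + 1.0986 = 2.7081.
Note: since some zeros are outside |z| ≤ r, the simplified n·log(r) form does NOT apply — only the inside zeros contribute.

I(r) ≈ 2.7081.


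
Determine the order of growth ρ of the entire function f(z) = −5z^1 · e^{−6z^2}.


M(r) = max_{|z|=r} |-5|·|z|^1·|e^{−6z^2}| = 5·r^1 · e^{6r^2} (the factors attain their maxima compatibly on |z|=r). Then log M(r) = log 5 + 1·log r + 6r^2, dominated by the last term, so log log M(r) ~ 2·log r. The polynomial factor -5z^1 contributes only a log r term and does not affect the order. ρ = 2.
Therefore ρ = 2.

Order ρ = 2.


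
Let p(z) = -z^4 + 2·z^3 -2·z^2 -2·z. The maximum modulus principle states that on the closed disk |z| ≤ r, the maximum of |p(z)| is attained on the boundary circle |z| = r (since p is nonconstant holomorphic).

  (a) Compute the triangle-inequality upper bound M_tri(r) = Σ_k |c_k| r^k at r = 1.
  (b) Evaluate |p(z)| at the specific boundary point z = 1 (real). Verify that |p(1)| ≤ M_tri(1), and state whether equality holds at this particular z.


Coefficients: c_0 = 0, c_1 = -2, c_2 = -2, c_3 = 2, c_4 = -1. Radius r = 1.
Part (a). Triangle bound: M_tri(r) = Σ_k |c_k| r^k
  = |0|·1^0 + |-2|·1^1 + |-2|·1^2 + |2|·1^3 + |-1|·1^4
  = 0 + 2 + 2 + 2 + 1 = 7.
This bounds M(r) := max_{|z|=r} |p(z)| from above; equality holds iff all terms c_k z^k can be made to align in phase at a single z on |z|=r.
Part (b). At z = 1 (real, on the circle |z| = r):
  p(1) = (0)·1^0 + (-2)·1^1 + (-2)·1^2 + (2)·1^3 + (-1)·1^4 = -3.
  |p(1)| = 3.
Check: |p(1)| = 3 ≤ 7 = M_tri(1). ✓ Equality does not hold at z = 1 (the coefficients have mixed signs, so the terms do not all align in phase there).

M_tri(1) = 7; |p(1)| = 3; equality at z=1: no.


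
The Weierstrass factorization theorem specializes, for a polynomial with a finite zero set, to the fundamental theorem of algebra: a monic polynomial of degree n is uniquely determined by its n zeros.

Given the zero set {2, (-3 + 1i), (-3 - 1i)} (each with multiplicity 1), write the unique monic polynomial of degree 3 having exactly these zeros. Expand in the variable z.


The polynomial is p(z) = ∏_{α ∈ S} (z − α), where S = {2, (-3 + 1i), (-3 - 1i)}.
Expanding the product yields: p(z) = z^3 + 4·z^2 -2·z -20.
Note conjugate pairs combine to real quadratics: (z − (-3+1i))(z − (-3−1i)) = z² + 6z + 10.
The resulting polynomial has degree 3 and real coefficients as required.

p(z) = z^3 + 4·z^2 -2·z -20.


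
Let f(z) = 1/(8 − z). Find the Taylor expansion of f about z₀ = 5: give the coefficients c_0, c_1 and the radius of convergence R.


Let w = z − z₀, so z = z₀ + w.
Then 8 − z = 8 − (z₀ + w) = (8 − z₀) − w = 3 − w.
f(z) = 1/(3 − w) = (1/(3)) · 1/(1 − w/(3)) = Σ_{n≥0} w^n / (3)^(n+1).
So c_n = 1/(3)^(n+1):
  c_0 = 1/(3)^1 = 1/3.
  c_1 = 1/(3)^2 = 1/9.
The series is valid for |w/d| < 1, i.e. |z − z₀| < |d|.
Radius of convergence: R = |8 − z₀| = |3| = 3 (distance from z₀ to the singularity z = 8).

c_0 = 1/3, c_1 = 1/9; R = 3.


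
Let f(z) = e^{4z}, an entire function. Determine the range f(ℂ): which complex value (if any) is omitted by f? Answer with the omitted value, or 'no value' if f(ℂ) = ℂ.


Little Picard bounds the complement of f(ℂ) to at most one point.
e^{4z} is never zero on ℂ, so 1·e^{4z} takes every value in ℂ ∖ {0}. Adding 0 shifts the range to ℂ ∖ {0}. Thus f omits exactly the value 0.

Omitted value: 0.


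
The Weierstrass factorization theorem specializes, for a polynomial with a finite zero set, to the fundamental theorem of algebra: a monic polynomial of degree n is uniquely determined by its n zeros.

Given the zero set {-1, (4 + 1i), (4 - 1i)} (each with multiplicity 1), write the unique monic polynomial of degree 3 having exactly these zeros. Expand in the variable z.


The polynomial is p(z) = ∏_{α ∈ S} (z − α), where S = {-1, (4 + 1i), (4 - 1i)}.
Expanding the product yields: p(z) = z^3 -7·z^2 + 9·z + 17.
Note conjugate pairs combine to real quadratics: (z − (4+1i))(z − (4−1i)) = z² − 8z + 17.
The resulting polynomial has degree 3 and real coefficients as required.

p(z) = z^3 -7·z^2 + 9·z + 17.


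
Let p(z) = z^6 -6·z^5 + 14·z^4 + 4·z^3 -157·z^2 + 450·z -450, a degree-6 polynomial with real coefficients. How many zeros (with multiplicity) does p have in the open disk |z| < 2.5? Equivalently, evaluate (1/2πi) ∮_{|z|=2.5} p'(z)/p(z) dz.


The zeros of p are: 3, (1 + 3i), (1 - 3i), -3, (2 + 1i), (2 - 1i).
Their magnitudes are: 3, 3.162, 3.162, 3, 2.236, 2.236.
Zeros with |z| < R = 2.5: (2 + 1i), (2 - 1i).
Count = 2.
By the argument principle, (1/2πi) ∮_{|z|=R} p'(z)/p(z) dz equals exactly this count.

Number of zeros inside |z| < 2.5: 2.


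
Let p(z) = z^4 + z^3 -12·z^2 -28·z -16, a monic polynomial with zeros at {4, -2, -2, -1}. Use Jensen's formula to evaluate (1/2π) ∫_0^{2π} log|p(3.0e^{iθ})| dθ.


Zeros: -2, -2, -1, 4; r = 3.0.
Inside |z| < r: -2, -2, -1. Outside (|z| ≥ r): 4.
p(0) = -16, so log|p(0)| = log(16) = 2.7726.
Apply Jensen: I(r) = log|p(0)| + Σ_k log(r/|z_k|), summed over zeros inside |z| < r.
  log(r/|z_k|) for z_k = -2: log(3.0/2) = 0.4055
  log(r/|z_k|) for z_k = -2: log(3.0/2) = 0.4055
  log(r/|z_k|) for z_k = -1: log(3.0/1) = 1.0986
  Outside zeros (4) contribute nothing to the Jensen sum.
Sum over inside zeros: 1.9095.
I(r) = log|p(0)| + (inside sum) = 2.7726 + 1.9095 = 4.6821.
Note: since some zeros are outside |z| ≤ r, the simplified n·log(r) form does NOT apply — only the inside zeros contribute.

I(r) ≈ 4.6821.


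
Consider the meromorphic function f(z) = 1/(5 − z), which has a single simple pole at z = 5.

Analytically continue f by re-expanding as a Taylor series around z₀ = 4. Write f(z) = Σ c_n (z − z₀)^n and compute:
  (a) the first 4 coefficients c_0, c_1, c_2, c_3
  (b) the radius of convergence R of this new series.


Let w = z − z₀, so z = z₀ + w.
Then 5 − z = 5 − (z₀ + w) = (5 − z₀) − w = 1 − w.
f(z) = 1/(1 − w) = (1/(1)) · 1/(1 − w/(1)) = Σ_{n≥0} w^n / (1)^(n+1).
So c_n = 1/(1)^(n+1):
  c_0 = 1/(1)^1 = 1.
  c_1 = 1/(1)^2 = 1.
  c_2 = 1/(1)^3 = 1.
  c_3 = 1/(1)^4 = 1.
The series is valid for |w/d| < 1, i.e. |z − z₀| < |d|.
Radius of convergence: R = |5 − z₀| = |1| = 1 (distance from z₀ to the singularity z = 5).

c_0 = 1, c_1 = 1, c_2 = 1, c_3 = 1; R = 1.


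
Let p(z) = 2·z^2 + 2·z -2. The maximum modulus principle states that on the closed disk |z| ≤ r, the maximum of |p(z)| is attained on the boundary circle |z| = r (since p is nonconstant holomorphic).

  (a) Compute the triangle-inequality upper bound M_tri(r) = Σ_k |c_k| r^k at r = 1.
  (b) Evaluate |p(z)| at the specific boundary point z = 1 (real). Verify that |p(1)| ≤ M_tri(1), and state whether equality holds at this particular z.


Coefficients: c_0 = -2, c_1 = 2, c_2 = 2. Radius r = 1.
Part (a). Triangle bound: M_tri(r) = Σ_k |c_k| r^k
  = |-2|·1^0 + |2|·1^1 + |2|·1^2
  = 2 + 2 + 2 = 6.
This bounds M(r) := max_{|z|=r} |p(z)| from above; equality holds iff all terms c_k z^k can be made to align in phase at a single z on |z|=r.
Part (b). At z = 1 (real, on the circle |z| = r):
  p(1) = (-2)·1^0 + (2)·1^1 + (2)·1^2 = 2.
  |p(1)| = 2.
Check: |p(1)| = 2 ≤ 6 = M_tri(1). ✓ Equality does not hold at z = 1 (the coefficients have mixed signs, so the terms do not all align in phase there).

M_tri(1) = 6; |p(1)| = 2; equality at z=1: no.


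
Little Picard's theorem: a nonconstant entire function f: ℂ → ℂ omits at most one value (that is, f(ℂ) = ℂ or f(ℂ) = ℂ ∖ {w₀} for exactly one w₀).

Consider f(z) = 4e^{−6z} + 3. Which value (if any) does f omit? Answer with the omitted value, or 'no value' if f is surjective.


Little Picard bounds the complement of f(ℂ) to at most one point.
e^{−6z} is never zero on ℂ, so 4·e^{−6z} takes every value in ℂ ∖ {0}. Adding 3 shifts the range to ℂ ∖ {3}. Thus f omits exactly the value 3.

Omitted value: 3.


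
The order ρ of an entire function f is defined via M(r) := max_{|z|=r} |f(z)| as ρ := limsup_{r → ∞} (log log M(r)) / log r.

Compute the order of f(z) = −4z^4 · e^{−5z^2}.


M(r) = max_{|z|=r} |-4|·|z|^4·|e^{−5z^2}| = 4·r^4 · e^{5r^2} (the factors attain their maxima compatibly on |z|=r). Then log M(r) = log 4 + 4·log r + 5r^2, dominated by the last term, so log log M(r) ~ 2·log r. The polynomial factor -4z^4 contributes only a log r term and does not affect the order. ρ = 2.
Therefore ρ = 2.

Order ρ = 2.


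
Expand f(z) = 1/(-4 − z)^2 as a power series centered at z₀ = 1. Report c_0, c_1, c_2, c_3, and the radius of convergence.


Let w = z − z₀, so z = z₀ + w.
Then -4 − z = -4 − (z₀ + w) = (-4 − z₀) − w = -5 − w.
f(z) = 1/(-5 − w)^2 = (1/(-5)^2) · (1 − w/(-5))^{−2}.
By the binomial series (1−u)^{−2} = Σ_{n≥0} C(n+1, 1) u^n for |u|<1, with u = w/(-5):
  c_n = C(n+1, 1) / (-5)^(n+2).
  c_0 = 1/(-5)^2 = 1/25.
  c_1 = 2/(-5)^3 = -2/125.
  c_2 = 3/(-5)^4 = 3/625.
  c_3 = 4/(-5)^5 = -4/3125.
The series is valid for |w/d| < 1, i.e. |z − z₀| < |d|.
Radius of convergence: R = |-4 − z₀| = |-5| = 5 (distance from z₀ to the singularity z = -4).

c_0 = 1/25, c_1 = -2/125, c_2 = 3/625, c_3 = -4/3125; R = 5.


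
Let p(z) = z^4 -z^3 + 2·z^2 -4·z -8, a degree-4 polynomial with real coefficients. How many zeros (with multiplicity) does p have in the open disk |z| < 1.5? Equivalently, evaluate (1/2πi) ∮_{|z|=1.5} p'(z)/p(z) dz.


The zeros of p are: -1, 2, (0 + 2i), (0 - 2i).
Their magnitudes are: 1, 2, 2, 2.
Zeros with |z| < R = 1.5: -1.
Count = 1.
By the argument principle, (1/2πi) ∮_{|z|=R} p'(z)/p(z) dz equals exactly this count.

Number of zeros inside |z| < 1.5: 1.


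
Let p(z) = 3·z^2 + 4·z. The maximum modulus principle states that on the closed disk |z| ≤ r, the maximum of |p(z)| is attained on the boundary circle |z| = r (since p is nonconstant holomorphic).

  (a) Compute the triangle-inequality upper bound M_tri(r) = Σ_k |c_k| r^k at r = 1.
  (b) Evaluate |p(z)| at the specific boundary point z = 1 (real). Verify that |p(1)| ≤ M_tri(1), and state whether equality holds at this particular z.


Coefficients: c_0 = 0, c_1 = 4, c_2 = 3. Radius r = 1.
Part (a). Triangle bound: M_tri(r) = Σ_k |c_k| r^k
  = |0|·1^0 + |4|·1^1 + |3|·1^2
  = 0 + 4 + 3 = 7.
This bounds M(r) := max_{|z|=r} |p(z)| from above; equality holds iff all terms c_k z^k can be made to align in phase at a single z on |z|=r.
Part (b). At z = 1 (real, on the circle |z| = r):
  p(1) = (0)·1^0 + (4)·1^1 + (3)·1^2 = 7.
  |p(1)| = 7.
Since all nonzero coefficients share the same sign, |p(1)| = 7 = M_tri(1); the triangle bound is attained at z = 1, so in fact M(r) = 7.

M_tri(1) = 7; |p(1)| = 7; equality at z=1: yes.


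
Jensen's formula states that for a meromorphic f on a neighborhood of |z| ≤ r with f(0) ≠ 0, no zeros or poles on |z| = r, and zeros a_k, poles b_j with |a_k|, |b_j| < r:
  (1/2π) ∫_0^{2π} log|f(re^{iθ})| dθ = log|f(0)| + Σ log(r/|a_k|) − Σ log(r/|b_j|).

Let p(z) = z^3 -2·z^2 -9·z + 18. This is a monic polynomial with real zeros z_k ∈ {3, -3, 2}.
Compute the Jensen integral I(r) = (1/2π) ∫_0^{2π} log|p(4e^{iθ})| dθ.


Zeros: -3, 2, 3; r = 4.
Inside |z| < r: -3, 2, 3. Outside (|z| ≥ r): ∅.
p(0) = 18, so log|p(0)| = log(18) = 2.8904.
Apply Jensen: I(r) = log|p(0)| + Σ_k log(r/|z_k|), summed over zeros inside |z| < r.
  log(r/|z_k|) for z_k = 3: log(4/3) = 0.2877
  log(r/|z_k|) for z_k = -3: log(4/3) = 0.2877
  log(r/|z_k|) for z_k = 2: log(4/2) = 0.6931
Sum over inside zeros: 1.2685.
I(r) = log|p(0)| + (inside sum) = 2.8904 + 1.2685 = 4.1589.
Closed form (all zeros inside, monic): I(r) = n·log(r) = 3·log(4) = 4.1589. ✓

I(r) ≈ 4.1589.


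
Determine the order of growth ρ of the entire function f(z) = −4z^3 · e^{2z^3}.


M(r) = max_{|z|=r} |-4|·|z|^3·|e^{2z^3}| = 4·r^3 · e^{2r^3} (the factors attain their maxima compatibly on |z|=r). Then log M(r) = log 4 + 3·log r + 2r^3, dominated by the last term, so log log M(r) ~ 3·log r. The polynomial factor -4z^3 contributes only a log r term and does not affect the order. ρ = 3.
Therefore ρ = 3.

Order ρ = 3.


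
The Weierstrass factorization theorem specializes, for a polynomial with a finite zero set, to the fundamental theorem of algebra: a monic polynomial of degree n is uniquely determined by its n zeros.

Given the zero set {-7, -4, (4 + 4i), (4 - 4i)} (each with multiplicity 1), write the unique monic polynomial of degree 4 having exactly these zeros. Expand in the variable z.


The polynomial is p(z) = ∏_{α ∈ S} (z − α), where S = {-7, -4, (4 + 4i), (4 - 4i)}.
Expanding the product yields: p(z) = z^4 + 3·z^3 -28·z^2 + 128·z + 896.
Note conjugate pairs combine to real quadratics: (z − (4+4i))(z − (4−4i)) = z² − 8z + 32.
The resulting polynomial has degree 4 and real coefficients as required.

p(z) = z^4 + 3·z^3 -28·z^2 + 128·z + 896.


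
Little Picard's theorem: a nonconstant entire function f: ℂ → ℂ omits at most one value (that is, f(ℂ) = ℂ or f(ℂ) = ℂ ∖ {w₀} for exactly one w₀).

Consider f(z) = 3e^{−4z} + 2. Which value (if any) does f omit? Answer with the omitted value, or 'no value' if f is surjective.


Little Picard bounds the complement of f(ℂ) to at most one point.
e^{−4z} is never zero on ℂ, so 3·e^{−4z} takes every value in ℂ ∖ {0}. Adding 2 shifts the range to ℂ ∖ {2}. Thus f omits exactly the value 2.

Omitted value: 2.


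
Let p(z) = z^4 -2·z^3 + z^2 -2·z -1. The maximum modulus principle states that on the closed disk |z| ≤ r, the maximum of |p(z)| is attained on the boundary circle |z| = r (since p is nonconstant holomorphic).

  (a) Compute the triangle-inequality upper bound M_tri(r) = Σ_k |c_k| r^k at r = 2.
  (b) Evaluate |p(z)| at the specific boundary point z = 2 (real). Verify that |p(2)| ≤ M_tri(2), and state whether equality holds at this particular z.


Coefficients: c_0 = -1, c_1 = -2, c_2 = 1, c_3 = -2, c_4 = 1. Radius r = 2.
Part (a). Triangle bound: M_tri(r) = Σ_k |c_k| r^k
  = |-1|·2^0 + |-2|·2^1 + |1|·2^2 + |-2|·2^3 + |1|·2^4
  = 1 + 4 + 4 + 16 + 16 = 41.
This bounds M(r) := max_{|z|=r} |p(z)| from above; equality holds iff all terms c_k z^k can be made to align in phase at a single z on |z|=r.
Part (b). At z = 2 (real, on the circle |z| = r):
  p(2) = (-1)·2^0 + (-2)·2^1 + (1)·2^2 + (-2)·2^3 + (1)·2^4 = -1.
  |p(2)| = 1.
Check: |p(2)| = 1 ≤ 41 = M_tri(2). ✓ Equality does not hold at z = 2 (the coefficients have mixed signs, so the terms do not all align in phase there).

M_tri(2) = 41; |p(2)| = 1; equality at z=2: no.


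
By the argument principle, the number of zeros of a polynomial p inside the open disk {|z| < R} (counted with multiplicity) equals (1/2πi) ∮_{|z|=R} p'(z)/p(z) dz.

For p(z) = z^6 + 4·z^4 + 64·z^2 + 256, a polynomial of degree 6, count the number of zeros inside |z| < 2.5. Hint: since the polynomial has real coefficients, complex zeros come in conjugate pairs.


The zeros of p are: (-2 + 2i), (-2 - 2i), (0 + 2i), (0 - 2i), (2 + 2i), (2 - 2i).
Their magnitudes are: 2.828, 2.828, 2, 2, 2.828, 2.828.
Zeros with |z| < R = 2.5: (0 + 2i), (0 - 2i).
Count = 2.
By the argument principle, (1/2πi) ∮_{|z|=R} p'(z)/p(z) dz equals exactly this count.

Number of zeros inside |z| < 2.5: 2.


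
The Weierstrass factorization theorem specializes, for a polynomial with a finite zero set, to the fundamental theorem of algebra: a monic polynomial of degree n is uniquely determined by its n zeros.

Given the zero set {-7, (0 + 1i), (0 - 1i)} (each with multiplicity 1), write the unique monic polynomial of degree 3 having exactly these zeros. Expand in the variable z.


The polynomial is p(z) = ∏_{α ∈ S} (z − α), where S = {-7, (0 + 1i), (0 - 1i)}.
Expanding the product yields: p(z) = z^3 + 7·z^2 + z + 7.
Note conjugate pairs combine to real quadratics: (z − (0+1i))(z − (0−1i)) = z² + 1.
The resulting polynomial has degree 3 and real coefficients as required.

p(z) = z^3 + 7·z^2 + z + 7.


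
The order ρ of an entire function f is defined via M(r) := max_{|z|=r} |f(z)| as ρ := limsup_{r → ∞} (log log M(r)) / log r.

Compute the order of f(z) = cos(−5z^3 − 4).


Write cos(w) = (e^{iw} ± e^{−iw})/(2 or 2i), so |cos(w)| ≤ e^{|w|}. With w = −5z^3 − 4, |w| ≤ 5r^3 + 4 on |z|=r, giving M(r) ≤ e^{5r^3 + 4} and ρ ≤ 3. For the lower bound, choose z on |z|=r with -5z^3 purely imaginary of modulus 5r^3; then |cos(−5z^3 − 4)| grows like e^{5r^3}/2, so ρ ≥ 3. Hence ρ = 3.
Therefore ρ = 3.

Order ρ = 3.


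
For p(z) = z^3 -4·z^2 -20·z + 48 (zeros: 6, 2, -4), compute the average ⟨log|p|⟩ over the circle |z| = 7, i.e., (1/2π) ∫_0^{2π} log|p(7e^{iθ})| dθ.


Zeros: -4, 2, 6; r = 7.
Inside |z| < r: -4, 2, 6. Outside (|z| ≥ r): ∅.
p(0) = 48, so log|p(0)| = log(48) = 3.8712.
Apply Jensen: I(r) = log|p(0)| + Σ_k log(r/|z_k|), summed over zeros inside |z| < r.
  log(r/|z_k|) for z_k = 6: log(7/6) = 0.1542
  log(r/|z_k|) for z_k = 2: log(7/2) = 1.2528
  log(r/|z_k|) for z_k = -4: log(7/4) = 0.5596
Sum over inside zeros: 1.9665.
I(r) = log|p(0)| + (inside sum) = 3.8712 + 1.9665 = 5.8377.
Closed form (all zeros inside, monic): I(r) = n·log(r) = 3·log(7) = 5.8377. ✓

I(r) ≈ 5.8377.


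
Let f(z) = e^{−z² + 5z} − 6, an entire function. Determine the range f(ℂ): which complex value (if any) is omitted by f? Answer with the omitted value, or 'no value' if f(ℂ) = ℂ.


Little Picard bounds the complement of f(ℂ) to at most one point.
The exponent g(z) = −z² + 5z is a nonconstant polynomial, hence surjective onto ℂ. So e^{g(z)} takes every value in {e^w : w ∈ ℂ} = ℂ ∖ {0}. Adding -6 shifts the range to ℂ ∖ {-6}. f omits exactly -6.

Omitted value: -6.


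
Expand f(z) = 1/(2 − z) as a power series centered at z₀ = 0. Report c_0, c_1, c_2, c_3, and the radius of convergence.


Let w = z − z₀, so z = z₀ + w.
Then 2 − z = 2 − (z₀ + w) = (2 − z₀) − w = 2 − w.
f(z) = 1/(2 − w) = (1/(2)) · 1/(1 − w/(2)) = Σ_{n≥0} w^n / (2)^(n+1).
So c_n = 1/(2)^(n+1):
  c_0 = 1/(2)^1 = 1/2.
  c_1 = 1/(2)^2 = 1/4.
  c_2 = 1/(2)^3 = 1/8.
  c_3 = 1/(2)^4 = 1/16.
The series is valid for |w/d| < 1, i.e. |z − z₀| < |d|.
Radius of convergence: R = |2 − z₀| = |2| = 2 (distance from z₀ to the singularity z = 2).

c_0 = 1/2, c_1 = 1/4, c_2 = 1/8, c_3 = 1/16; R = 2.


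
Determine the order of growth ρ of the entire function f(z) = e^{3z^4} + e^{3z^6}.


Each summand is entire of order 4 and 6 respectively (as in the single-exponential case). The order of a sum is at most the max of the orders, so ρ ≤ 6. For the lower bound: on |z|=r choose arg z so that 3z^6 is real positive; then |e^{3z^6}| = e^{3r^6} while |e^{3z^4}| ≤ e^{3r^4} = o(e^{3r^6}). So |f| ≥ e^{3r^6}(1 − o(1)) and ρ ≥ 6. Hence ρ = max(4, 6) = 6.
Therefore ρ = 6.

Order ρ = 6.


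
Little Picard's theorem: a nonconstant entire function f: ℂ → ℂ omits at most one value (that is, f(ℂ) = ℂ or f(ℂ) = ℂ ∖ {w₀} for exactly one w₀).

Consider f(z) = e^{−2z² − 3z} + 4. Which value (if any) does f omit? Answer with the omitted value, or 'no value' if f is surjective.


Little Picard bounds the complement of f(ℂ) to at most one point.
The exponent g(z) = −2z² − 3z is a nonconstant polynomial, hence surjective onto ℂ. So e^{g(z)} takes every value in {e^w : w ∈ ℂ} = ℂ ∖ {0}. Adding 4 shifts the range to ℂ ∖ {4}. f omits exactly 4.

Omitted value: 4.


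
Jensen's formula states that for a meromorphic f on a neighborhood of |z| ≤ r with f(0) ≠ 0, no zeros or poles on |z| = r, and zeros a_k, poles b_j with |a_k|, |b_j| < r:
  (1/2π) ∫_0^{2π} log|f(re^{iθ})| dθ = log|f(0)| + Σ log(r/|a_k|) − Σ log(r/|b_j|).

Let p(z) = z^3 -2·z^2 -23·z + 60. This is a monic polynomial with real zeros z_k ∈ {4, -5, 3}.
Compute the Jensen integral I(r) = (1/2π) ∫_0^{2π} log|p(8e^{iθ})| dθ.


Zeros: -5, 3, 4; r = 8.
Inside |z| < r: -5, 3, 4. Outside (|z| ≥ r): ∅.
p(0) = 60, so log|p(0)| = log(60) = 4.0943.
Apply Jensen: I(r) = log|p(0)| + Σ_k log(r/|z_k|), summed over zeros inside |z| < r.
  log(r/|z_k|) for z_k = 4: log(8/4) = 0.6931
  log(r/|z_k|) for z_k = -5: log(8/5) = 0.4700
  log(r/|z_k|) for z_k = 3: log(8/3) = 0.9808
Sum over inside zeros: 2.1440.
I(r) = log|p(0)| + (inside sum) = 4.0943 + 2.1440 = 6.2383.
Closed form (all zeros inside, monic): I(r) = n·log(r) = 3·log(8) = 6.2383. ✓

I(r) ≈ 6.2383.


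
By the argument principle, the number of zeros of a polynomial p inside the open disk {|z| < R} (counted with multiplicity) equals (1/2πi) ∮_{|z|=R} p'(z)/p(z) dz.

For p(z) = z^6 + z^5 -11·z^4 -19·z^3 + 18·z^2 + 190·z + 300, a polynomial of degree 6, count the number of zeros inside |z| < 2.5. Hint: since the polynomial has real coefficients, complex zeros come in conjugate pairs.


The zeros of p are: -3, (3 + 1i), (3 - 1i), -2, (-1 + 2i), (-1 - 2i).
Their magnitudes are: 3, 3.162, 3.162, 2, 2.236, 2.236.
Zeros with |z| < R = 2.5: -2, (-1 + 2i), (-1 - 2i).
Count = 3.
By the argument principle, (1/2πi) ∮_{|z|=R} p'(z)/p(z) dz equals exactly this count.

Number of zeros inside |z| < 2.5: 3.


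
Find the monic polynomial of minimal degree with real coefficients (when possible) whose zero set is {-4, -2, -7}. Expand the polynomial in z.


The polynomial is p(z) = ∏_{α ∈ S} (z − α), where S = {-4, -2, -7}.
Expanding the product yields: p(z) = z^3 + 13·z^2 + 50·z + 56.
The resulting polynomial has degree 3 and real coefficients as required.

p(z) = z^3 + 13·z^2 + 50·z + 56.


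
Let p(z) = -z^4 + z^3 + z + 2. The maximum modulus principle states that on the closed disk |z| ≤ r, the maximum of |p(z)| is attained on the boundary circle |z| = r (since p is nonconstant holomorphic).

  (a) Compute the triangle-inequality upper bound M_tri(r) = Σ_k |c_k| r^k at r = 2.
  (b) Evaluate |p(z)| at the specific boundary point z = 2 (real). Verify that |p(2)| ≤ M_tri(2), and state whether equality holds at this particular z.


Coefficients: c_0 = 2, c_1 = 1, c_2 = 0, c_3 = 1, c_4 = -1. Radius r = 2.
Part (a). Triangle bound: M_tri(r) = Σ_k |c_k| r^k
  = |2|·2^0 + |1|·2^1 + |0|·2^2 + |1|·2^3 + |-1|·2^4
  = 2 + 2 + 0 + 8 + 16 = 28.
This bounds M(r) := max_{|z|=r} |p(z)| from above; equality holds iff all terms c_k z^k can be made to align in phase at a single z on |z|=r.
Part (b). At z = 2 (real, on the circle |z| = r):
  p(2) = (2)·2^0 + (1)·2^1 + (0)·2^2 + (1)·2^3 + (-1)·2^4 = -4.
  |p(2)| = 4.
Check: |p(2)| = 4 ≤ 28 = M_tri(2). ✓ Equality does not hold at z = 2 (the coefficients have mixed signs, so the terms do not all align in phase there).

M_tri(2) = 28; |p(2)| = 4; equality at z=2: no.


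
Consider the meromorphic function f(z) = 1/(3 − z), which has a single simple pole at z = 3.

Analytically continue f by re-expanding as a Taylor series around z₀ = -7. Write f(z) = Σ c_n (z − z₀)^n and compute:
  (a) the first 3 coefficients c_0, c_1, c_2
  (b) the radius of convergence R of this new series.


Let w = z − z₀, so z = z₀ + w.
Then 3 − z = 3 − (z₀ + w) = (3 − z₀) − w = 10 − w.
f(z) = 1/(10 − w) = (1/(10)) · 1/(1 − w/(10)) = Σ_{n≥0} w^n / (10)^(n+1).
So c_n = 1/(10)^(n+1):
  c_0 = 1/(10)^1 = 1/10.
  c_1 = 1/(10)^2 = 1/100.
  c_2 = 1/(10)^3 = 1/1000.
The series is valid for |w/d| < 1, i.e. |z − z₀| < |d|.
Radius of convergence: R = |3 − z₀| = |10| = 10 (distance from z₀ to the singularity z = 3).

c_0 = 1/10, c_1 = 1/100, c_2 = 1/1000; R = 10.


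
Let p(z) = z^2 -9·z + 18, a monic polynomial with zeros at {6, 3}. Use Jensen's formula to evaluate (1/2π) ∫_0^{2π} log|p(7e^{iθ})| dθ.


Zeros: 3, 6; r = 7.
Inside |z| < r: 3, 6. Outside (|z| ≥ r): ∅.
p(0) = 18, so log|p(0)| = log(18) = 2.8904.
Apply Jensen: I(r) = log|p(0)| + Σ_k log(r/|z_k|), summed over zeros inside |z| < r.
  log(r/|z_k|) for z_k = 6: log(7/6) = 0.1542
  log(r/|z_k|) for z_k = 3: log(7/3) = 0.8473
Sum over inside zeros: 1.0014.
I(r) = log|p(0)| + (inside sum) = 2.8904 + 1.0014 = 3.8918.
Closed form (all zeros inside, monic): I(r) = n·log(r) = 2·log(7) = 3.8918. ✓

I(r) ≈ 3.8918.


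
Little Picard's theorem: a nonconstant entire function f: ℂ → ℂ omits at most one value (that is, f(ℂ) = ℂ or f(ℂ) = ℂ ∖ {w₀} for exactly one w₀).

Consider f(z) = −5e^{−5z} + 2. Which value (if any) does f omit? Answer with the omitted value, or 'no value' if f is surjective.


Little Picard bounds the complement of f(ℂ) to at most one point.
e^{−5z} is never zero on ℂ, so -5·e^{−5z} takes every value in ℂ ∖ {0}. Adding 2 shifts the range to ℂ ∖ {2}. Thus f omits exactly the value 2.

Omitted value: 2.


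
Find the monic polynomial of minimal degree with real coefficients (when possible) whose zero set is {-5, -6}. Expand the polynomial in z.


The polynomial is p(z) = ∏_{α ∈ S} (z − α), where S = {-5, -6}.
Expanding the product yields: p(z) = z^2 + 11·z + 30.
The resulting polynomial has degree 2 and real coefficients as required.

p(z) = z^2 + 11·z + 30.


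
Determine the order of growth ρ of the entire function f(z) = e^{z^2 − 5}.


|e^{z^2 − 5}| = e^{Re(1·z^2) + -5} ≤ e^{1|z|^2 + -5} = e^{1r^2 + -5} on |z| = r, so ρ ≤ 2. Choosing z on |z|=r so that 1·z^2 is real positive (always possible by picking arg z appropriately) gives |f(z)| = e^{1r^2 + -5}, matching the bound. The additive constant -5 does not affect log log M(r) ~ 2·log r. Hence ρ = 2.
Therefore ρ = 2.

Order ρ = 2.


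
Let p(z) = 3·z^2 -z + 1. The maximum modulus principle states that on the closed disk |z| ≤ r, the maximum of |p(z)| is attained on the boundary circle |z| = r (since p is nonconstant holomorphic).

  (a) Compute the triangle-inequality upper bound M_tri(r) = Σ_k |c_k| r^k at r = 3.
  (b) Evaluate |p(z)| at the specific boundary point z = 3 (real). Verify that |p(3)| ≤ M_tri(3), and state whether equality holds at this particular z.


Coefficients: c_0 = 1, c_1 = -1, c_2 = 3. Radius r = 3.
Part (a). Triangle bound: M_tri(r) = Σ_k |c_k| r^k
  = |1|·3^0 + |-1|·3^1 + |3|·3^2
  = 1 + 3 + 27 = 31.
This bounds M(r) := max_{|z|=r} |p(z)| from above; equality holds iff all terms c_k z^k can be made to align in phase at a single z on |z|=r.
Part (b). At z = 3 (real, on the circle |z| = r):
  p(3) = (1)·3^0 + (-1)·3^1 + (3)·3^2 = 25.
  |p(3)| = 25.
Check: |p(3)| = 25 ≤ 31 = M_tri(3). ✓ Equality does not hold at z = 3 (the coefficients have mixed signs, so the terms do not all align in phase there).

M_tri(3) = 31; |p(3)| = 25; equality at z=3: no.


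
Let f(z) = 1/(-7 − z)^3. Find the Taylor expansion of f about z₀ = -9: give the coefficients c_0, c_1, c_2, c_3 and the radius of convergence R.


Let w = z − z₀, so z = z₀ + w.
Then -7 − z = -7 − (z₀ + w) = (-7 − z₀) − w = 2 − w.
f(z) = 1/(2 − w)^3 = (1/(2)^3) · (1 − w/(2))^{−3}.
By the binomial series (1−u)^{−3} = Σ_{n≥0} C(n+2, 2) u^n for |u|<1, with u = w/(2):
  c_n = C(n+2, 2) / (2)^(n+3).
  c_0 = 1/(2)^3 = 1/8.
  c_1 = 3/(2)^4 = 3/16.
  c_2 = 6/(2)^5 = 3/16.
  c_3 = 10/(2)^6 = 5/32.
The series is valid for |w/d| < 1, i.e. |z − z₀| < |d|.
Radius of convergence: R = |-7 − z₀| = |2| = 2 (distance from z₀ to the singularity z = -7).

c_0 = 1/8, c_1 = 3/16, c_2 = 3/16, c_3 = 5/32; R = 2.


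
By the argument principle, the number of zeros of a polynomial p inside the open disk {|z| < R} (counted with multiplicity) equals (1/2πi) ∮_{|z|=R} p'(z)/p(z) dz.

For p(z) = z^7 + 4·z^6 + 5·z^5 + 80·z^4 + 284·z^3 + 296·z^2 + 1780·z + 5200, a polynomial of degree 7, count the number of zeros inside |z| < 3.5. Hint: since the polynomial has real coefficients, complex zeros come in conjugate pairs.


The zeros of p are: (1 + 3i), (1 - 3i), (2 + 3i), (2 - 3i), -4, (-3 + 1i), (-3 - 1i).
Their magnitudes are: 3.162, 3.162, 3.606, 3.606, 4, 3.162, 3.162.
Zeros with |z| < R = 3.5: (1 + 3i), (1 - 3i), (-3 + 1i), (-3 - 1i).
Count = 4.
By the argument principle, (1/2πi) ∮_{|z|=R} p'(z)/p(z) dz equals exactly this count.

Number of zeros inside |z| < 3.5: 4.


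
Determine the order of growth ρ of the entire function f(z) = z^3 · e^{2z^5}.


M(r) = max_{|z|=r} |1|·|z|^3·|e^{2z^5}| = 1·r^3 · e^{2r^5} (the factors attain their maxima compatibly on |z|=r). Then log M(r) = log 1 + 3·log r + 2r^5, dominated by the last term, so log log M(r) ~ 5·log r. The polynomial factor 1z^3 contributes only a log r term and does not affect the order. ρ = 5.
Therefore ρ = 5.

Order ρ = 5.


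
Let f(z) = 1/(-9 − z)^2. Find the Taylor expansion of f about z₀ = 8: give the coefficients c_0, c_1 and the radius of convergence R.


Let w = z − z₀, so z = z₀ + w.
Then -9 − z = -9 − (z₀ + w) = (-9 − z₀) − w = -17 − w.
f(z) = 1/(-17 − w)^2 = (1/(-17)^2) · (1 − w/(-17))^{−2}.
By the binomial series (1−u)^{−2} = Σ_{n≥0} C(n+1, 1) u^n for |u|<1, with u = w/(-17):
  c_n = C(n+1, 1) / (-17)^(n+2).
  c_0 = 1/(-17)^2 = 1/289.
  c_1 = 2/(-17)^3 = -2/4913.
The series is valid for |w/d| < 1, i.e. |z − z₀| < |d|.
Radius of convergence: R = |-9 − z₀| = |-17| = 17 (distance from z₀ to the singularity z = -9).

c_0 = 1/289, c_1 = -2/4913; R = 17.


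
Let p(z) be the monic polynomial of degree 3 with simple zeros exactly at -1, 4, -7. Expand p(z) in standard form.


The polynomial is p(z) = ∏_{α ∈ S} (z − α), where S = {-1, 4, -7}.
Expanding the product yields: p(z) = z^3 + 4·z^2 -25·z -28.
The resulting polynomial has degree 3 and real coefficients as required.

p(z) = z^3 + 4·z^2 -25·z -28.


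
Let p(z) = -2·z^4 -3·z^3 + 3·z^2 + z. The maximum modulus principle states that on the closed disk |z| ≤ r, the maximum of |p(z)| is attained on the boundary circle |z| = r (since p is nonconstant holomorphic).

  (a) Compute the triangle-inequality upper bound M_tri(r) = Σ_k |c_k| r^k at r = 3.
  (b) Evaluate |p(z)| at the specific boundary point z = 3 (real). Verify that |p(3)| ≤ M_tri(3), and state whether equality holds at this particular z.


Coefficients: c_0 = 0, c_1 = 1, c_2 = 3, c_3 = -3, c_4 = -2. Radius r = 3.
Part (a). Triangle bound: M_tri(r) = Σ_k |c_k| r^k
  = |0|·3^0 + |1|·3^1 + |3|·3^2 + |-3|·3^3 + |-2|·3^4
  = 0 + 3 + 27 + 81 + 162 = 273.
This bounds M(r) := max_{|z|=r} |p(z)| from above; equality holds iff all terms c_k z^k can be made to align in phase at a single z on |z|=r.
Part (b). At z = 3 (real, on the circle |z| = r):
  p(3) = (0)·3^0 + (1)·3^1 + (3)·3^2 + (-3)·3^3 + (-2)·3^4 = -213.
  |p(3)| = 213.
Check: |p(3)| = 213 ≤ 273 = M_tri(3). ✓ Equality does not hold at z = 3 (the coefficients have mixed signs, so the terms do not all align in phase there).

M_tri(3) = 273; |p(3)| = 213; equality at z=3: no.


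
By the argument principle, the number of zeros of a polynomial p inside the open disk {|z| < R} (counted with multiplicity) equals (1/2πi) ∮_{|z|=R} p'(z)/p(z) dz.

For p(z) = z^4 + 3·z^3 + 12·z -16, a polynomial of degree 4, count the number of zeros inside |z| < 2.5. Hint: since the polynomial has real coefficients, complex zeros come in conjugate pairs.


The zeros of p are: -4, (0 + 2i), (0 - 2i), 1.
Their magnitudes are: 4, 2, 2, 1.
Zeros with |z| < R = 2.5: (0 + 2i), (0 - 2i), 1.
Count = 3.
By the argument principle, (1/2πi) ∮_{|z|=R} p'(z)/p(z) dz equals exactly this count.

Number of zeros inside |z| < 2.5: 3.


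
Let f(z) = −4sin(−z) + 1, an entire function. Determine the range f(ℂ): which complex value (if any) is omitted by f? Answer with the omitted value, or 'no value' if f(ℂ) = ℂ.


Little Picard bounds the complement of f(ℂ) to at most one point.
sin is entire and surjective onto ℂ: for every w ∈ ℂ, sin(ζ) = w has a solution ζ ∈ ℂ (e.g., via the complex inverse arcsin). With ζ = −z this gives z = ζ/(-1). Then -4·sin(−z) takes every value in -4·ℂ = ℂ, and adding 1 is a bijection of ℂ. So f is surjective and omits no value. (Note: only on the real line is sin bounded by [−1, 1].)

Omitted value: no value.


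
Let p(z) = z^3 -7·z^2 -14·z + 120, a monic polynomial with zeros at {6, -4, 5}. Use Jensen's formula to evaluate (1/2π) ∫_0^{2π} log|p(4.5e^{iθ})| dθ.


Zeros: -4, 5, 6; r = 4.5.
Inside |z| < r: -4. Outside (|z| ≥ r): 5, 6.
p(0) = 120, so log|p(0)| = log(120) = 4.7875.
Apply Jensen: I(r) = log|p(0)| + Σ_k log(r/|z_k|), summed over zeros inside |z| < r.
  log(r/|z_k|) for z_k = -4: log(4.5/4) = 0.1178
  Outside zeros (5, 6) contribute nothing to the Jensen sum.
Sum over inside zeros: 0.1178.
I(r) = log|p(0)| + (inside sum) = 4.7875 + 0.1178 = 4.9053.
Note: since some zeros are outside |z| ≤ r, the simplified n·log(r) form does NOT apply — only the inside zeros contribute.

I(r) ≈ 4.9053.


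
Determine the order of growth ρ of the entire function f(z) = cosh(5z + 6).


cosh(w) is a linear combination of e^{iw} and e^{−iw} (or e^w, e^{−w} in the hyperbolic case), so |cosh(w)| ≤ e^{|w|}. With w = 5z + 6, |w| ≤ 5|z| + 6 = 5r + 6 on |z| = r, giving M(r) ≤ e^{5r + 6}, so ρ ≤ 1. On a suitable ray (z = it for sin/cos; z = t for sinh/cosh, t real → ∞), |cosh(5z + 6)| grows like e^{5|t|}/2, so ρ ≥ 1. Hence ρ = 1.
Therefore ρ = 1.

Order ρ = 1.


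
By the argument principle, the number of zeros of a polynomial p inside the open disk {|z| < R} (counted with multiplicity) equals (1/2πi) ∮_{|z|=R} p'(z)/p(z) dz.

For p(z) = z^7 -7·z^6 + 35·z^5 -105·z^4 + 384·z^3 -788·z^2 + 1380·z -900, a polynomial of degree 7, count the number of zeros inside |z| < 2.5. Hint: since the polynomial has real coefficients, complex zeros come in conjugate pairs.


The zeros of p are: (3 + 3i), (3 - 3i), (1 + 2i), (1 - 2i), (-1 + 3i), (-1 - 3i), 1.
Their magnitudes are: 4.243, 4.243, 2.236, 2.236, 3.162, 3.162, 1.
Zeros with |z| < R = 2.5: (1 + 2i), (1 - 2i), 1.
Count = 3.
By the argument principle, (1/2πi) ∮_{|z|=R} p'(z)/p(z) dz equals exactly this count.

Number of zeros inside |z| < 2.5: 3.


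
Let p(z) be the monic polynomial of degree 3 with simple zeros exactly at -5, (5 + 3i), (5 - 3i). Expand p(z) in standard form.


The polynomial is p(z) = ∏_{α ∈ S} (z − α), where S = {-5, (5 + 3i), (5 - 3i)}.
Expanding the product yields: p(z) = z^3 -5·z^2 -16·z + 170.
Note conjugate pairs combine to real quadratics: (z − (5+3i))(z − (5−3i)) = z² − 10z + 34.
The resulting polynomial has degree 3 and real coefficients as required.

p(z) = z^3 -5·z^2 -16·z + 170.


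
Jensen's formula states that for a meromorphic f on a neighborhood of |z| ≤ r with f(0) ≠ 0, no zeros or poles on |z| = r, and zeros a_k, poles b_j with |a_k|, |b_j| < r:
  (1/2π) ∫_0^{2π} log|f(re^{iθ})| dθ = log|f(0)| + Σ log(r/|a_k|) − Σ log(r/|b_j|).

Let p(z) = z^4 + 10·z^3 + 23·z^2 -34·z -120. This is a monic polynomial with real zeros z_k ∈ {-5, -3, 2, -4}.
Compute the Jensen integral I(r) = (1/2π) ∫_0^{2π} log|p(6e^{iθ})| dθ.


Zeros: -5, -4, -3, 2; r = 6.
Inside |z| < r: -5, -4, -3, 2. Outside (|z| ≥ r): ∅.
p(0) = -120, so log|p(0)| = log(120) = 4.7875.
Apply Jensen: I(r) = log|p(0)| + Σ_k log(r/|z_k|), summed over zeros inside |z| < r.
  log(r/|z_k|) for z_k = -5: log(6/5) = 0.1823
  log(r/|z_k|) for z_k = -3: log(6/3) = 0.6931
  log(r/|z_k|) for z_k = 2: log(6/2) = 1.0986
  log(r/|z_k|) for z_k = -4: log(6/4) = 0.4055
Sum over inside zeros: 2.3795.
I(r) = log|p(0)| + (inside sum) = 4.7875 + 2.3795 = 7.1670.
Closed form (all zeros inside, monic): I(r) = n·log(r) = 4·log(6) = 7.1670. ✓

I(r) ≈ 7.1670.


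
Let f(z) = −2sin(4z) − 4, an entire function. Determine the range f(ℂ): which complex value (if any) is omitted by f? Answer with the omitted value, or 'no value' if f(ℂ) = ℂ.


Little Picard bounds the complement of f(ℂ) to at most one point.
sin is entire and surjective onto ℂ: for every w ∈ ℂ, sin(ζ) = w has a solution ζ ∈ ℂ (e.g., via the complex inverse arcsin). With ζ = 4z this gives z = ζ/(4). Then -2·sin(4z) takes every value in -2·ℂ = ℂ, and adding -4 is a bijection of ℂ. So f is surjective and omits no value. (Note: only on the real line is sin bounded by [−1, 1].)

Omitted value: no value.


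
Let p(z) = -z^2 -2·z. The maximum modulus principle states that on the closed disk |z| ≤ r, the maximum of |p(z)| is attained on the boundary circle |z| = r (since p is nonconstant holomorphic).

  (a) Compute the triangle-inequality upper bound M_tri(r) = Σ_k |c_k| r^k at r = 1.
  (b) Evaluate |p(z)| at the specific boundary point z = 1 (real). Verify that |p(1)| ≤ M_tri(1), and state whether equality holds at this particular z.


Coefficients: c_0 = 0, c_1 = -2, c_2 = -1. Radius r = 1.
Part (a). Triangle bound: M_tri(r) = Σ_k |c_k| r^k
  = |0|·1^0 + |-2|·1^1 + |-1|·1^2
  = 0 + 2 + 1 = 3.
This bounds M(r) := max_{|z|=r} |p(z)| from above; equality holds iff all terms c_k z^k can be made to align in phase at a single z on |z|=r.
Part (b). At z = 1 (real, on the circle |z| = r):
  p(1) = (0)·1^0 + (-2)·1^1 + (-1)·1^2 = -3.
  |p(1)| = 3.
Since all nonzero coefficients share the same sign, |p(1)| = 3 = M_tri(1); the triangle bound is attained at z = 1, so in fact M(r) = 3.

M_tri(1) = 3; |p(1)| = 3; equality at z=1: yes.


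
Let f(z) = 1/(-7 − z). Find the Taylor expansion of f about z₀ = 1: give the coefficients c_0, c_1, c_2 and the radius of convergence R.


Let w = z − z₀, so z = z₀ + w.
Then -7 − z = -7 − (z₀ + w) = (-7 − z₀) − w = -8 − w.
f(z) = 1/(-8 − w) = (1/(-8)) · 1/(1 − w/(-8)) = Σ_{n≥0} w^n / (-8)^(n+1).
So c_n = 1/(-8)^(n+1):
  c_0 = 1/(-8)^1 = -1/8.
  c_1 = 1/(-8)^2 = 1/64.
  c_2 = 1/(-8)^3 = -1/512.
The series is valid for |w/d| < 1, i.e. |z − z₀| < |d|.
Radius of convergence: R = |-7 − z₀| = |-8| = 8 (distance from z₀ to the singularity z = -7).

c_0 = -1/8, c_1 = 1/64, c_2 = -1/512; R = 8.


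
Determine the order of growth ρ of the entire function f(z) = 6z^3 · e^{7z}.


M(r) = max_{|z|=r} |6|·|z|^3·|e^{7z}| = 6·r^3 · e^{7r^1} (the factors attain their maxima compatibly on |z|=r). Then log M(r) = log 6 + 3·log r + 7r^1, dominated by the last term, so log log M(r) ~ 1·log r. The polynomial factor 6z^3 contributes only a log r term and does not affect the order. ρ = 1.
Therefore ρ = 1.

Order ρ = 1.


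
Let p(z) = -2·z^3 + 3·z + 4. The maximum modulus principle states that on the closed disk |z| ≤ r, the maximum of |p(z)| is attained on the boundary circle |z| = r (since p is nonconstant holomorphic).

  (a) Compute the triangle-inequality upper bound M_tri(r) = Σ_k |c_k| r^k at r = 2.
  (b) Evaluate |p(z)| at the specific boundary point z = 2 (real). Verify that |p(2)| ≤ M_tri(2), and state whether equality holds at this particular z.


Coefficients: c_0 = 4, c_1 = 3, c_2 = 0, c_3 = -2. Radius r = 2.
Part (a). Triangle bound: M_tri(r) = Σ_k |c_k| r^k
  = |4|·2^0 + |3|·2^1 + |0|·2^2 + |-2|·2^3
  = 4 + 6 + 0 + 16 = 26.
This bounds M(r) := max_{|z|=r} |p(z)| from above; equality holds iff all terms c_k z^k can be made to align in phase at a single z on |z|=r.
Part (b). At z = 2 (real, on the circle |z| = r):
  p(2) = (4)·2^0 + (3)·2^1 + (0)·2^2 + (-2)·2^3 = -6.
  |p(2)| = 6.
Check: |p(2)| = 6 ≤ 26 = M_tri(2). ✓ Equality does not hold at z = 2 (the coefficients have mixed signs, so the terms do not all align in phase there).

M_tri(2) = 26; |p(2)| = 6; equality at z=2: no.
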